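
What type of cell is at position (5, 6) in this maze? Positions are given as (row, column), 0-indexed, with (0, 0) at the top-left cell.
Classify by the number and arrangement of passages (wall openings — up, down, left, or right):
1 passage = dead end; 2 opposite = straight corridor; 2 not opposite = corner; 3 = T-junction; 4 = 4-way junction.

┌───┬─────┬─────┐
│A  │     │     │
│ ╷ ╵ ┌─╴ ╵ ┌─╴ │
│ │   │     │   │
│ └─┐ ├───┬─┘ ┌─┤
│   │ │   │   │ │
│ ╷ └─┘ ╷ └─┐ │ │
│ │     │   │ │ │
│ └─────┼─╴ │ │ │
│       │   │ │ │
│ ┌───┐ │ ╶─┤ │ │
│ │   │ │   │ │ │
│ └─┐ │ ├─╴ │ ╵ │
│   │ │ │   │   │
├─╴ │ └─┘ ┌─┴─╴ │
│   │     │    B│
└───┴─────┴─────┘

Checking cell at (5, 6):
Number of passages: 2
Cell type: straight corridor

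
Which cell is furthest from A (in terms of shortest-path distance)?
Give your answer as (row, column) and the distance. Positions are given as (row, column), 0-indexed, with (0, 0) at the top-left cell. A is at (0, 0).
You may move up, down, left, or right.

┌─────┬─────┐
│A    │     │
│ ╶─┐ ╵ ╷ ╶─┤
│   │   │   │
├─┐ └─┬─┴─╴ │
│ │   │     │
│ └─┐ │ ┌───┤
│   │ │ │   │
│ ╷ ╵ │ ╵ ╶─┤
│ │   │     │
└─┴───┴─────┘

Computing BFS distances from A to all cells:
Furthest cell: (3, 5)
Distance: 16 steps

Path from A to the furthest cell:

┌─────┬─────┐
│A → ↓│↱ ↓  │
│ ╶─┐ ╵ ╷ ╶─┤
│   │↳ ↑│↳ ↓│
├─┐ └─┬─┴─╴ │
│ │   │↓ ← ↲│
│ └─┐ │ ┌───┤
│   │ │↓│↱ B│
│ ╷ ╵ │ ╵ ╶─┤
│ │   │↳ ↑  │
└─┴───┴─────┘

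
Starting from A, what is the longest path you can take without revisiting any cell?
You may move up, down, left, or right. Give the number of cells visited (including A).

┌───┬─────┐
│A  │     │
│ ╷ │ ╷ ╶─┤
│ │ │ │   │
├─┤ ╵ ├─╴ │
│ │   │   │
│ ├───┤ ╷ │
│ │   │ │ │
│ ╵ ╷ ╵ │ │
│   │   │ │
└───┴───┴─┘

Finding longest simple path using DFS:
Start: (0, 0)
Longest path visits 21 cells
Path: A → right → down → down → right → up → up → right → down → right → down → left → down → down → left → up → left → down → left → up → up

Solution:

┌───┬─────┐
│A ↓│↱ ↓  │
│ ╷ │ ╷ ╶─┤
│ │↓│↑│↳ ↓│
├─┤ ╵ ├─╴ │
│B│↳ ↑│↓ ↲│
│ ├───┤ ╷ │
│↑│↓ ↰│↓│ │
│ ╵ ╷ ╵ │ │
│↑ ↲│↑ ↲│ │
└───┴───┴─┘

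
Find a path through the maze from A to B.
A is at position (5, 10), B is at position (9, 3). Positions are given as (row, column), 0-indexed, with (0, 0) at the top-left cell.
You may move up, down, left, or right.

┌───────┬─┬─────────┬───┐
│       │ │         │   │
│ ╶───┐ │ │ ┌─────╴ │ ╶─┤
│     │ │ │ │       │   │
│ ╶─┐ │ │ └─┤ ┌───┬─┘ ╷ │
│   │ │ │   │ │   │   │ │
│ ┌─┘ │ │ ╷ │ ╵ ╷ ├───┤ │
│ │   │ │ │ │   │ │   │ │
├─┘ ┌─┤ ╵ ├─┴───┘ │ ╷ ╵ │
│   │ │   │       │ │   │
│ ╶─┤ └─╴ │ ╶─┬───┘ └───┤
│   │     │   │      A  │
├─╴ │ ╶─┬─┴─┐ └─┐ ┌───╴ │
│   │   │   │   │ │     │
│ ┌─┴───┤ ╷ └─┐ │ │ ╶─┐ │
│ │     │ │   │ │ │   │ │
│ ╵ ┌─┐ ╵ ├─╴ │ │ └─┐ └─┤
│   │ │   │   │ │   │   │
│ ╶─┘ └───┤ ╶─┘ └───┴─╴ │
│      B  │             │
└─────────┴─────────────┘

Finding the shortest path from (5, 10) to (9, 3):
Path length: 33 steps
Directions: right → down → left → left → down → right → down → right → down → left → left → left → left → left → left → up → right → up → left → up → left → down → down → left → up → left → left → down → left → down → right → right → right

Solution:

┌───────┬─┬─────────┬───┐
│       │ │         │   │
│ ╶───┐ │ │ ┌─────╴ │ ╶─┤
│     │ │ │ │       │   │
│ ╶─┐ │ │ └─┤ ┌───┬─┘ ╷ │
│   │ │ │   │ │   │   │ │
│ ┌─┘ │ │ ╷ │ ╵ ╷ ├───┤ │
│ │   │ │ │ │   │ │   │ │
├─┘ ┌─┤ ╵ ├─┴───┘ │ ╷ ╵ │
│   │ │   │       │ │   │
│ ╶─┤ └─╴ │ ╶─┬───┘ └───┤
│   │     │   │      A ↓│
├─╴ │ ╶─┬─┴─┐ └─┐ ┌───╴ │
│   │   │↓ ↰│   │ │↓ ← ↲│
│ ┌─┴───┤ ╷ └─┐ │ │ ╶─┐ │
│ │↓ ← ↰│↓│↑ ↰│ │ │↳ ↓│ │
│ ╵ ┌─┐ ╵ ├─╴ │ │ └─┐ └─┤
│↓ ↲│ │↑ ↲│↱ ↑│ │   │↳ ↓│
│ ╶─┘ └───┤ ╶─┘ └───┴─╴ │
│↳ → → B  │↑ ← ← ← ← ← ↲│
└─────────┴─────────────┘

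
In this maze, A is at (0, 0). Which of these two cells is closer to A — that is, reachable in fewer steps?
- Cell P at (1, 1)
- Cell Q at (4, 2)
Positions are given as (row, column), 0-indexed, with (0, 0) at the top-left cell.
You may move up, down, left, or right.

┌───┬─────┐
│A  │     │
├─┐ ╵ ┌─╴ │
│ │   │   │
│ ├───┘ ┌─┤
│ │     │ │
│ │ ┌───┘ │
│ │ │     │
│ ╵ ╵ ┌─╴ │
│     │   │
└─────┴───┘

Shortest path A → P at (1, 1): 2 steps
Shortest path A → Q at (4, 2): 14 steps

P is closer (2 steps vs 14 steps).

Path to P:

┌───┬─────┐
│A ↓│     │
├─┐ ╵ ┌─╴ │
│ │P  │   │
│ ├───┘ ┌─┤
│ │     │ │
│ │ ┌───┘ │
│ │ │     │
│ ╵ ╵ ┌─╴ │
│     │   │
└─────┴───┘

Path to Q:

┌───┬─────┐
│A ↓│↱ → ↓│
├─┐ ╵ ┌─╴ │
│ │↳ ↑│↓ ↲│
│ ├───┘ ┌─┤
│ │↓ ← ↲│ │
│ │ ┌───┘ │
│ │↓│     │
│ ╵ ╵ ┌─╴ │
│  ↳ Q│   │
└─────┴───┘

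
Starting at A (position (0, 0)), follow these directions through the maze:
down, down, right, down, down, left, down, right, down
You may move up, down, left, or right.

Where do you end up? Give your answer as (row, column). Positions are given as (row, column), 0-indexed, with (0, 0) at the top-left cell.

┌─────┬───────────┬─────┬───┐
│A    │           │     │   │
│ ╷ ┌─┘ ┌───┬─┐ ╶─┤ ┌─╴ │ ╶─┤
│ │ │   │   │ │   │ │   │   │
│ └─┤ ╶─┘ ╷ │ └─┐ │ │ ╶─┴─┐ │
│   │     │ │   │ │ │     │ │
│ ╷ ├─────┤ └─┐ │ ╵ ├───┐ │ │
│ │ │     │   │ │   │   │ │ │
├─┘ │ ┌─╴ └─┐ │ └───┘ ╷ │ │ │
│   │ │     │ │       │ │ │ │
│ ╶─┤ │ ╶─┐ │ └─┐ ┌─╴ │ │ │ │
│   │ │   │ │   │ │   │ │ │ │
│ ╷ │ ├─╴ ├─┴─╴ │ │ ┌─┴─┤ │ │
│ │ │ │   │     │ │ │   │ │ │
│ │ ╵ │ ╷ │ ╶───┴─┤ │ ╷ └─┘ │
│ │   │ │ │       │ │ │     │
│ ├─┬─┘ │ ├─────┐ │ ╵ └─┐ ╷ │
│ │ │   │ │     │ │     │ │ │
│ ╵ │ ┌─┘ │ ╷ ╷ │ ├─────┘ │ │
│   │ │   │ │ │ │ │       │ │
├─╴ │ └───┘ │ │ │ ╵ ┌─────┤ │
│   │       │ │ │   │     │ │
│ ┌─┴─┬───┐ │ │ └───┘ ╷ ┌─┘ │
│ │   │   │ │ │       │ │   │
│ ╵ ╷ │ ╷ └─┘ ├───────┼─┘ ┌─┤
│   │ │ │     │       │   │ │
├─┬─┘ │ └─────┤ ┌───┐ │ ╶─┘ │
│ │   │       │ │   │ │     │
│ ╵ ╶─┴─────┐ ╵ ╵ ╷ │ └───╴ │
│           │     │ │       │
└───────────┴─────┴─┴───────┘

Following directions step by step:
Start: (0, 0)
  down: (0, 0) → (1, 0)
  down: (1, 0) → (2, 0)
  right: (2, 0) → (2, 1)
  down: (2, 1) → (3, 1)
  down: (3, 1) → (4, 1)
  left: (4, 1) → (4, 0)
  down: (4, 0) → (5, 0)
  right: (5, 0) → (5, 1)
  down: (5, 1) → (6, 1)
Final position: (6, 1)

Path taken:

┌─────┬───────────┬─────┬───┐
│A    │           │     │   │
│ ╷ ┌─┘ ┌───┬─┐ ╶─┤ ┌─╴ │ ╶─┤
│↓│ │   │   │ │   │ │   │   │
│ └─┤ ╶─┘ ╷ │ └─┐ │ │ ╶─┴─┐ │
│↳ ↓│     │ │   │ │ │     │ │
│ ╷ ├─────┤ └─┐ │ ╵ ├───┐ │ │
│ │↓│     │   │ │   │   │ │ │
├─┘ │ ┌─╴ └─┐ │ └───┘ ╷ │ │ │
│↓ ↲│ │     │ │       │ │ │ │
│ ╶─┤ │ ╶─┐ │ └─┐ ┌─╴ │ │ │ │
│↳ ↓│ │   │ │   │ │   │ │ │ │
│ ╷ │ ├─╴ ├─┴─╴ │ │ ┌─┴─┤ │ │
│ │B│ │   │     │ │ │   │ │ │
│ │ ╵ │ ╷ │ ╶───┴─┤ │ ╷ └─┘ │
│ │   │ │ │       │ │ │     │
│ ├─┬─┘ │ ├─────┐ │ ╵ └─┐ ╷ │
│ │ │   │ │     │ │     │ │ │
│ ╵ │ ┌─┘ │ ╷ ╷ │ ├─────┘ │ │
│   │ │   │ │ │ │ │       │ │
├─╴ │ └───┘ │ │ │ ╵ ┌─────┤ │
│   │       │ │ │   │     │ │
│ ┌─┴─┬───┐ │ │ └───┘ ╷ ┌─┘ │
│ │   │   │ │ │       │ │   │
│ ╵ ╷ │ ╷ └─┘ ├───────┼─┘ ┌─┤
│   │ │ │     │       │   │ │
├─┬─┘ │ └─────┤ ┌───┐ │ ╶─┘ │
│ │   │       │ │   │ │     │
│ ╵ ╶─┴─────┐ ╵ ╵ ╷ │ └───╴ │
│           │     │ │       │
└───────────┴─────┴─┴───────┘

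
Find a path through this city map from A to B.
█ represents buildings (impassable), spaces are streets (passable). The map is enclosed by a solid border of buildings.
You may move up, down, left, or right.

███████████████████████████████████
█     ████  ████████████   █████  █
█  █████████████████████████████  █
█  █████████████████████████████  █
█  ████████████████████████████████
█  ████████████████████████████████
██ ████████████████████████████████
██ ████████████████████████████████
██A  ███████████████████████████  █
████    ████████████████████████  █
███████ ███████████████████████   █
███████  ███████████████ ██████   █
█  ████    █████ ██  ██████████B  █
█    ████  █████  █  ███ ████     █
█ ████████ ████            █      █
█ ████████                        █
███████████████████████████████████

Finding the shortest path from A to B:
Movement: cardinal only
Path length: 39 steps
Directions: right → right → down → right → right → right → down → down → down → right → right → down → right → down → down → right → right → right → right → right → right → right → right → right → right → right → right → right → right → right → right → right → right → up → right → up → right → right → up

Solution:

███████████████████████████████████
█     ████  ████████████   █████  █
█  █████████████████████████████  █
█  █████████████████████████████  █
█  ████████████████████████████████
█  ████████████████████████████████
██ ████████████████████████████████
██ ████████████████████████████████
██A→↓███████████████████████████  █
████↳→→↓████████████████████████  █
███████↓███████████████████████   █
███████↓ ███████████████ ██████   █
█  ████↳→↓ █████ ██  ██████████B  █
█    ████↳↓█████  █  ███ ████↱→↑  █
█ ████████↓████            █↱↑    █
█ ████████↳→→→→→→→→→→→→→→→→→↑     █
███████████████████████████████████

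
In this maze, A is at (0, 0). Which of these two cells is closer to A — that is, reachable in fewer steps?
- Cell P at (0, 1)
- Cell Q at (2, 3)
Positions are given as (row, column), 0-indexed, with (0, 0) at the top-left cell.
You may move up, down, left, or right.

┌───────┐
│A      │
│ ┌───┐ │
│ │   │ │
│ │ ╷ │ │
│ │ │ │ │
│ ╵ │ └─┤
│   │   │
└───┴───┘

Shortest path A → P at (0, 1): 1 steps
Shortest path A → Q at (2, 3): 5 steps

P is closer (1 steps vs 5 steps).

Path to P:

┌───────┐
│A P    │
│ ┌───┐ │
│ │   │ │
│ │ ╷ │ │
│ │ │ │ │
│ ╵ │ └─┤
│   │   │
└───┴───┘

Path to Q:

┌───────┐
│A → → ↓│
│ ┌───┐ │
│ │   │↓│
│ │ ╷ │ │
│ │ │ │Q│
│ ╵ │ └─┤
│   │   │
└───┴───┘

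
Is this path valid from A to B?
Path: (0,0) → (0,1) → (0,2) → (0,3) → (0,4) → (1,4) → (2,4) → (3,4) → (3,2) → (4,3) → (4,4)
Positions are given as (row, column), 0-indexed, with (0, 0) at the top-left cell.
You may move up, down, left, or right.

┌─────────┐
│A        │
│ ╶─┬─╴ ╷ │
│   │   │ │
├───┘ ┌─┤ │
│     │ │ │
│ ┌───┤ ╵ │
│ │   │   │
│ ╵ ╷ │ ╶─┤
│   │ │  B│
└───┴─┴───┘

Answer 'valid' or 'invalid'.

Checking path validity:
Result: Invalid move at step 8: cannot move from (3, 4) to (3, 2).

invalid

Correct solution:

┌─────────┐
│A → → → ↓│
│ ╶─┬─╴ ╷ │
│   │   │↓│
├───┘ ┌─┤ │
│     │ │↓│
│ ┌───┤ ╵ │
│ │   │↓ ↲│
│ ╵ ╷ │ ╶─┤
│   │ │↳ B│
└───┴─┴───┘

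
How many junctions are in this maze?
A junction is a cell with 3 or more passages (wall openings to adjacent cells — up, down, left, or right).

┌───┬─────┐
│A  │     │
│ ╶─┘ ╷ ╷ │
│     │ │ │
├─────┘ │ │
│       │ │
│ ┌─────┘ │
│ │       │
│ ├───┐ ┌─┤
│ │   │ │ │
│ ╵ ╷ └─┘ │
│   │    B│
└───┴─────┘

Checking each cell for number of passages:

Junctions found (3+ passages):
  (0, 3): 3 passages
  (3, 3): 3 passages
Total junctions: 2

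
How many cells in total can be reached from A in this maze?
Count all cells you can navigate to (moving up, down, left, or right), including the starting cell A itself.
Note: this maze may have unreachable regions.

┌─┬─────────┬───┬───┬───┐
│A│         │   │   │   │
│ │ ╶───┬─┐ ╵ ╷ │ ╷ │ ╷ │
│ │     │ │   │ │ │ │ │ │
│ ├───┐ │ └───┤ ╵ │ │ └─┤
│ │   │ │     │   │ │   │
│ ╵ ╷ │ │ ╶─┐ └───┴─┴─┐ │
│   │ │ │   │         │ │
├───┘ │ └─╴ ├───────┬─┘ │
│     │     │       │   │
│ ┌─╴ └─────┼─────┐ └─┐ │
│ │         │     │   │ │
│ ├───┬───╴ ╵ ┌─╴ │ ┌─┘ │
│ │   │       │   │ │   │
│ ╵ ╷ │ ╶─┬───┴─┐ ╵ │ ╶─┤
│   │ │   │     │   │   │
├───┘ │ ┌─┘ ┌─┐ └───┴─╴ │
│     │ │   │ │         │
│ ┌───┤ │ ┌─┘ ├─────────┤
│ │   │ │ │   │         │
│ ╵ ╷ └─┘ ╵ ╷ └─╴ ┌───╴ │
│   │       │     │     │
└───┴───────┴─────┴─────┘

Using BFS/flood-fill to find all reachable cells from A:
Maze size: 11 × 12 = 132 total cells
36 cell(s) are walled off and cannot be reached from A.
Reachable cells: 96

Reachable region (· marks reachable cells):

┌─┬─────────┬───┬───┬───┐
│A│         │   │   │· ·│
│ │ ╶───┬─┐ ╵ ╷ │ ╷ │ ╷ │
│·│     │ │   │ │ │ │·│·│
│ ├───┐ │ └───┤ ╵ │ │ └─┤
│·│· ·│ │     │   │ │· ·│
│ ╵ ╷ │ │ ╶─┐ └───┴─┴─┐ │
│· ·│·│ │   │         │·│
├───┘ │ └─╴ ├───────┬─┘ │
│· · ·│     │· · · ·│· ·│
│ ┌─╴ └─────┼─────┐ └─┐ │
│·│· · · · ·│· · ·│· ·│·│
│ ├───┬───╴ ╵ ┌─╴ │ ┌─┘ │
│·│· ·│· · · ·│· ·│·│· ·│
│ ╵ ╷ │ ╶─┬───┴─┐ ╵ │ ╶─┤
│· ·│·│· ·│· · ·│· ·│· ·│
├───┘ │ ┌─┘ ┌─┐ └───┴─╴ │
│· · ·│·│· ·│·│· · · · ·│
│ ┌───┤ │ ┌─┘ ├─────────┤
│·│· ·│·│·│· ·│· · · · ·│
│ ╵ ╷ └─┘ ╵ ╷ └─╴ ┌───╴ │
│· ·│· · · ·│· · ·│· · ·│
└───┴───────┴─────┴─────┘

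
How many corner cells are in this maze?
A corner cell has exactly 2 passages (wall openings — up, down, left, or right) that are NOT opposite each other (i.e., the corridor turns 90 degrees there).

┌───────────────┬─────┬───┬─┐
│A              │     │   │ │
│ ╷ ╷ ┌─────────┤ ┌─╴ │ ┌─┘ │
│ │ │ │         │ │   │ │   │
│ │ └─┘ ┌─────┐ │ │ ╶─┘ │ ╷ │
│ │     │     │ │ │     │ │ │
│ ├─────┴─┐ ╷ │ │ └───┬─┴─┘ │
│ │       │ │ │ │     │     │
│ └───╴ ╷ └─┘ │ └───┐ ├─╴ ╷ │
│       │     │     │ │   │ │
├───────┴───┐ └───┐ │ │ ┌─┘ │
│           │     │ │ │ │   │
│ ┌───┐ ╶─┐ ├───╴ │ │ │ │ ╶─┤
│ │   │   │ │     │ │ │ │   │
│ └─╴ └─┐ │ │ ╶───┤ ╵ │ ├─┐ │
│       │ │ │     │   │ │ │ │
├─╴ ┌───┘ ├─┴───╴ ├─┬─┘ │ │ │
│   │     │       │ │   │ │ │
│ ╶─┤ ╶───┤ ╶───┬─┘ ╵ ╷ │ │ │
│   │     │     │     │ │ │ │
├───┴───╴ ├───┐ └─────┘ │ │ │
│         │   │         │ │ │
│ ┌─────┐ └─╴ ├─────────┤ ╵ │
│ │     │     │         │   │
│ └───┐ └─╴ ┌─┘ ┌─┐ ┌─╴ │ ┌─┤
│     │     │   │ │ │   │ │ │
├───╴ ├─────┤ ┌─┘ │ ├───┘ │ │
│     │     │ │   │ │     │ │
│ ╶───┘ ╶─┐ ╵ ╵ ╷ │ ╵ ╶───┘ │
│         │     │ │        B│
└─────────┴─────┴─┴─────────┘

Counting corner cells (2 non-opposite passages):
Total corners: 84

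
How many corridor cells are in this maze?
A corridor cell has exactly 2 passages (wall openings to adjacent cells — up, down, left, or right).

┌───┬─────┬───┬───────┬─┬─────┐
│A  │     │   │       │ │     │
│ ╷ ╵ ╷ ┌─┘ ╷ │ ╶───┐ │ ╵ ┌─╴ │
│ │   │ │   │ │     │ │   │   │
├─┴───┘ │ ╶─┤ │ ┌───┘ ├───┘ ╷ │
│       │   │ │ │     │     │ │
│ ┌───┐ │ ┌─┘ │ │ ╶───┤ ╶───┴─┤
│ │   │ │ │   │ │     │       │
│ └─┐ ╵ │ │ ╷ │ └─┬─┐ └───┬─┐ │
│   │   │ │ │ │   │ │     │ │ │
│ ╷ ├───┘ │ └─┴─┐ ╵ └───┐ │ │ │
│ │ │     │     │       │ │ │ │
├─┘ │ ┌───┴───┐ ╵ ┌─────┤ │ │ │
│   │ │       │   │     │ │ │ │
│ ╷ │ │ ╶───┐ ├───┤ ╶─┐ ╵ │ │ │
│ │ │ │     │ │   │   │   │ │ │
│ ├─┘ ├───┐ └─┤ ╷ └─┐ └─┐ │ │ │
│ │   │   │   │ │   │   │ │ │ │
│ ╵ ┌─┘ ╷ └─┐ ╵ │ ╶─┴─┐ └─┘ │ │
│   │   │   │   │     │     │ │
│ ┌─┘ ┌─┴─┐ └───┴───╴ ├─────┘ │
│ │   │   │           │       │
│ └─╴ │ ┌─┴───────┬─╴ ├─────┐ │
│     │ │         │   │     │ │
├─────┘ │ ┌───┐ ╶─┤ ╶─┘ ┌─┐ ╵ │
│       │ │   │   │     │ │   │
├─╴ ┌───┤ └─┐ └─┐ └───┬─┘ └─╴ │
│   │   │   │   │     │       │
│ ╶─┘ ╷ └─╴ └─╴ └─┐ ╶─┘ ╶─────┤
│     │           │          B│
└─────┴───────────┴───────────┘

Counting cells with exactly 2 passages:
Total corridor cells: 175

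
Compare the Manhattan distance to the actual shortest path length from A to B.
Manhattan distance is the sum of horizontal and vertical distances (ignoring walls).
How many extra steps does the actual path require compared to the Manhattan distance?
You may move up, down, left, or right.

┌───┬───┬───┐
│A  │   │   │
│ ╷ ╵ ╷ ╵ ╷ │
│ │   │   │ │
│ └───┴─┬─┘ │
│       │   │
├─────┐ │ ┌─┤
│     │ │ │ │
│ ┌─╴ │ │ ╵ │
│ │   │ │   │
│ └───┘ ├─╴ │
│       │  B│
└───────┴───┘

Manhattan distance: |5 - 0| + |5 - 0| = 10
Actual path length: 16
Extra steps: 16 - 10 = 6

Solution:

┌───┬───┬───┐
│A ↓│↱ ↓│↱ ↓│
│ ╷ ╵ ╷ ╵ ╷ │
│ │↳ ↑│↳ ↑│↓│
│ └───┴─┬─┘ │
│       │↓ ↲│
├─────┐ │ ┌─┤
│     │ │↓│ │
│ ┌─╴ │ │ ╵ │
│ │   │ │↳ ↓│
│ └───┘ ├─╴ │
│       │  B│
└───────┴───┘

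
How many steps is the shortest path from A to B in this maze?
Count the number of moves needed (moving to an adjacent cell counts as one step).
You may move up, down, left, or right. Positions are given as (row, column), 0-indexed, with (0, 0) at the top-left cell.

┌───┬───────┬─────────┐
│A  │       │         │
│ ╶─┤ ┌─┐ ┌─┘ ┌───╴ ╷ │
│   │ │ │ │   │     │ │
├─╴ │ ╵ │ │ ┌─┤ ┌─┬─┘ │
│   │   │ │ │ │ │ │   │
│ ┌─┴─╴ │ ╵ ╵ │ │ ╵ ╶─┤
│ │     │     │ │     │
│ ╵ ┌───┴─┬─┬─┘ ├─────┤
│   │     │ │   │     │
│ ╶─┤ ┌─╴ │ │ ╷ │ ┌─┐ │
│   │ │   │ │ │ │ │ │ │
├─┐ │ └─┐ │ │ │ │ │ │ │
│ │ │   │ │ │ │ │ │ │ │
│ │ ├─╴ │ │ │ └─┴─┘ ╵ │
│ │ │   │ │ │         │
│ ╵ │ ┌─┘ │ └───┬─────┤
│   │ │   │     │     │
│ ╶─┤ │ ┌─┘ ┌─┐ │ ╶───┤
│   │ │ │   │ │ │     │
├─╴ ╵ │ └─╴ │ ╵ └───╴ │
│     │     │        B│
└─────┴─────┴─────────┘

Using BFS to find shortest path:
Start: (0, 0), End: (10, 10)
Path found:
(0,0) → (1,0) → (1,1) → (2,1) → (2,0) → (3,0) → (4,0) → (5,0) → (5,1) → (6,1) → (7,1) → (8,1) → (8,0) → (9,0) → (9,1) → (10,1) → (10,2) → (9,2) → (8,2) → (7,2) → (7,3) → (6,3) → (6,2) → (5,2) → (4,2) → (4,3) → (4,4) → (5,4) → (6,4) → (7,4) → (8,4) → (8,3) → (9,3) → (10,3) → (10,4) → (10,5) → (9,5) → (8,5) → (8,6) → (8,7) → (9,7) → (10,7) → (10,8) → (10,9) → (10,10)
Number of steps: 44

Solution:

┌───┬───────┬─────────┐
│A  │       │         │
│ ╶─┤ ┌─┐ ┌─┘ ┌───╴ ╷ │
│↳ ↓│ │ │ │   │     │ │
├─╴ │ ╵ │ │ ┌─┤ ┌─┬─┘ │
│↓ ↲│   │ │ │ │ │ │   │
│ ┌─┴─╴ │ ╵ ╵ │ │ ╵ ╶─┤
│↓│     │     │ │     │
│ ╵ ┌───┴─┬─┬─┘ ├─────┤
│↓  │↱ → ↓│ │   │     │
│ ╶─┤ ┌─╴ │ │ ╷ │ ┌─┐ │
│↳ ↓│↑│  ↓│ │ │ │ │ │ │
├─┐ │ └─┐ │ │ │ │ │ │ │
│ │↓│↑ ↰│↓│ │ │ │ │ │ │
│ │ ├─╴ │ │ │ └─┴─┘ ╵ │
│ │↓│↱ ↑│↓│ │         │
│ ╵ │ ┌─┘ │ └───┬─────┤
│↓ ↲│↑│↓ ↲│↱ → ↓│     │
│ ╶─┤ │ ┌─┘ ┌─┐ │ ╶───┤
│↳ ↓│↑│↓│  ↑│ │↓│     │
├─╴ ╵ │ └─╴ │ ╵ └───╴ │
│  ↳ ↑│↳ → ↑│  ↳ → → B│
└─────┴─────┴─────────┘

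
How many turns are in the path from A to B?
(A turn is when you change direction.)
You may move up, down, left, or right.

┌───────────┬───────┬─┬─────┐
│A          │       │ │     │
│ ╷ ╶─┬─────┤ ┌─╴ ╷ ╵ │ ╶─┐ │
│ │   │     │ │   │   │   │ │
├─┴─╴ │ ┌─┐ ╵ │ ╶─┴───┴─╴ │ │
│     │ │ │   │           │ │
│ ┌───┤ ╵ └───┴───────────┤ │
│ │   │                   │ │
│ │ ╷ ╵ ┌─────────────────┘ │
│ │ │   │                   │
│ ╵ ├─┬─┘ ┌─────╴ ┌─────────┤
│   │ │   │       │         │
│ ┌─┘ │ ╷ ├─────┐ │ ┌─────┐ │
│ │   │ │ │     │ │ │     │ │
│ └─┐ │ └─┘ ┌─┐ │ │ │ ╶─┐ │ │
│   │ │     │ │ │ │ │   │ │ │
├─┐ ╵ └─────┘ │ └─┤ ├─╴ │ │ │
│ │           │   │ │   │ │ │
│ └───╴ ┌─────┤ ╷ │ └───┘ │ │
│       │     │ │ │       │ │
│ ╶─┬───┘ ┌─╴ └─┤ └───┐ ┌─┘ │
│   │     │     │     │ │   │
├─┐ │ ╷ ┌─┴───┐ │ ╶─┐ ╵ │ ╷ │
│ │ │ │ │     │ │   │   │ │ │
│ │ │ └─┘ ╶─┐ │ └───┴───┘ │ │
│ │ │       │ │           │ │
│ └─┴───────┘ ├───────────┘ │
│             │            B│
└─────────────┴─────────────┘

Directions: right, down, right, down, left, left, down, down, down, right, up, up, right, down, right, up, up, up, right, right, down, right, up, up, right, right, down, left, down, right, right, right, right, right, up, left, up, right, right, down, down, down, down, left, left, left, left, left, left, left, left, left, down, left, down, down, right, right, up, right, right, down, down, right, down, down, right, right, down, right, up, up, left, left, up, up, up, up, right, right, right, right, down, down, down, down, down, down, down, down
Number of turns: 43

Solution:

┌───────────┬───────┬─┬─────┐
│A ↓        │↱ → ↓  │ │↱ → ↓│
│ ╷ ╶─┬─────┤ ┌─╴ ╷ ╵ │ ╶─┐ │
│ │↳ ↓│↱ → ↓│↑│↓ ↲│   │↑ ↰│↓│
├─┴─╴ │ ┌─┐ ╵ │ ╶─┴───┴─╴ │ │
│↓ ← ↲│↑│ │↳ ↑│↳ → → → → ↑│↓│
│ ┌───┤ ╵ └───┴───────────┤ │
│↓│↱ ↓│↑                  │↓│
│ │ ╷ ╵ ┌─────────────────┘ │
│↓│↑│↳ ↑│↓ ← ← ← ← ← ← ← ← ↲│
│ ╵ ├─┬─┘ ┌─────╴ ┌─────────┤
│↳ ↑│ │↓ ↲│       │↱ → → → ↓│
│ ┌─┘ │ ╷ ├─────┐ │ ┌─────┐ │
│ │   │↓│ │↱ → ↓│ │↑│     │↓│
│ └─┐ │ └─┘ ┌─┐ │ │ │ ╶─┐ │ │
│   │ │↳ → ↑│ │↓│ │↑│   │ │↓│
├─┐ ╵ └─────┘ │ └─┤ ├─╴ │ │ │
│ │           │↳ ↓│↑│   │ │↓│
│ └───╴ ┌─────┤ ╷ │ └───┘ │ │
│       │     │ │↓│↑ ← ↰  │↓│
│ ╶─┬───┘ ┌─╴ └─┤ └───┐ ┌─┘ │
│   │     │     │↳ → ↓│↑│  ↓│
├─┐ │ ╷ ┌─┴───┐ │ ╶─┐ ╵ │ ╷ │
│ │ │ │ │     │ │   │↳ ↑│ │↓│
│ │ │ └─┘ ╶─┐ │ └───┴───┘ │ │
│ │ │       │ │           │↓│
│ └─┴───────┘ ├───────────┘ │
│             │            B│
└─────────────┴─────────────┘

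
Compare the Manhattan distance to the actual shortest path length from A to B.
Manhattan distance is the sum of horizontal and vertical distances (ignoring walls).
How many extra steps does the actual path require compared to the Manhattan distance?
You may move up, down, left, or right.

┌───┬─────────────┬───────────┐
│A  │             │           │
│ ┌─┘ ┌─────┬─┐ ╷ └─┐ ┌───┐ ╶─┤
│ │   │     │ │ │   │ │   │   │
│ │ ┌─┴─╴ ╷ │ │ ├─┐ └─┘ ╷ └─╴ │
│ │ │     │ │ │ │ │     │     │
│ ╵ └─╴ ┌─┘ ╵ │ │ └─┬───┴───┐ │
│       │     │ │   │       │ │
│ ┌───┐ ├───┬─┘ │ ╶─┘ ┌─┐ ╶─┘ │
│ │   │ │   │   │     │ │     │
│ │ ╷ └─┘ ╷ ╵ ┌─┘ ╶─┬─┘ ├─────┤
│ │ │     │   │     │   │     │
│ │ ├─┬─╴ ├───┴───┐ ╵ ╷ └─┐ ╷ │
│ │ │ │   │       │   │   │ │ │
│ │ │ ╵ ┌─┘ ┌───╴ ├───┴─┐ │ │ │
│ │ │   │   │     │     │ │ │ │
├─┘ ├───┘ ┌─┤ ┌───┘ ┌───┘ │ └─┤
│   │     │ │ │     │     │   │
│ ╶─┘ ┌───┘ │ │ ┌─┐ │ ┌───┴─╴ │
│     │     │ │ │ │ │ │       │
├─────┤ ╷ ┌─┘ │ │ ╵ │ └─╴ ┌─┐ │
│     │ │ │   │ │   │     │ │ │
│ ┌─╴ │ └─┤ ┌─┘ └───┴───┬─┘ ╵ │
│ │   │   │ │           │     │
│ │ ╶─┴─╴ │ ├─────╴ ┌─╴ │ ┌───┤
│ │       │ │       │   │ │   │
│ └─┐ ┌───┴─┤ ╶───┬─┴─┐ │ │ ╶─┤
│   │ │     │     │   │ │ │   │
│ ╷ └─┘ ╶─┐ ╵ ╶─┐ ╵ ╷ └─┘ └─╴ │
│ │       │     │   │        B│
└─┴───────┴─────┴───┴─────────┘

Manhattan distance: |14 - 0| + |14 - 0| = 28
Actual path length: 62
Extra steps: 62 - 28 = 34

Solution:

┌───┬─────────────┬───────────┐
│A  │↱ → → → → → ↓│           │
│ ┌─┘ ┌─────┬─┐ ╷ └─┐ ┌───┐ ╶─┤
│↓│↱ ↑│     │ │ │↳ ↓│ │↱ ↓│   │
│ │ ┌─┴─╴ ╷ │ │ ├─┐ └─┘ ╷ └─╴ │
│↓│↑│     │ │ │ │ │↳ → ↑│↳ → ↓│
│ ╵ └─╴ ┌─┘ ╵ │ │ └─┬───┴───┐ │
│↳ ↑    │     │ │   │↓ ← ↰  │↓│
│ ┌───┐ ├───┬─┘ │ ╶─┘ ┌─┐ ╶─┘ │
│ │   │ │   │   │↓ ← ↲│ │↑ ← ↲│
│ │ ╷ └─┘ ╷ ╵ ┌─┘ ╶─┬─┘ ├─────┤
│ │ │     │   │  ↳ ↓│↱ ↓│     │
│ │ ├─┬─╴ ├───┴───┐ ╵ ╷ └─┐ ╷ │
│ │ │ │   │       │↳ ↑│↳ ↓│ │ │
│ │ │ ╵ ┌─┘ ┌───╴ ├───┴─┐ │ │ │
│ │ │   │   │     │     │↓│ │ │
├─┘ ├───┘ ┌─┤ ┌───┘ ┌───┘ │ └─┤
│   │     │ │ │     │↓ ← ↲│   │
│ ╶─┘ ┌───┘ │ │ ┌─┐ │ ┌───┴─╴ │
│     │     │ │ │ │ │↓│  ↱ → ↓│
├─────┤ ╷ ┌─┘ │ │ ╵ │ └─╴ ┌─┐ │
│     │ │ │   │ │   │↳ → ↑│ │↓│
│ ┌─╴ │ └─┤ ┌─┘ └───┴───┬─┘ ╵ │
│ │   │   │ │           │↓ ← ↲│
│ │ ╶─┴─╴ │ ├─────╴ ┌─╴ │ ┌───┤
│ │       │ │       │   │↓│   │
│ └─┐ ┌───┴─┤ ╶───┬─┴─┐ │ │ ╶─┤
│   │ │     │     │   │ │↓│   │
│ ╷ └─┘ ╶─┐ ╵ ╶─┐ ╵ ╷ └─┘ └─╴ │
│ │       │     │   │    ↳ → B│
└─┴───────┴─────┴───┴─────────┘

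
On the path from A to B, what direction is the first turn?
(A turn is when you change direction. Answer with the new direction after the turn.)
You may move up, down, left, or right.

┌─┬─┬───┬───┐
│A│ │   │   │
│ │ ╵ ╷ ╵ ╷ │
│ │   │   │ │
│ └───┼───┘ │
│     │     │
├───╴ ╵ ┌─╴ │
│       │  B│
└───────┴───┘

Directions: down, down, right, right, down, right, up, right, right, down
First turn direction: right

Solution:

┌─┬─┬───┬───┐
│A│ │   │   │
│ │ ╵ ╷ ╵ ╷ │
│↓│   │   │ │
│ └───┼───┘ │
│↳ → ↓│↱ → ↓│
├───╴ ╵ ┌─╴ │
│    ↳ ↑│  B│
└───────┴───┘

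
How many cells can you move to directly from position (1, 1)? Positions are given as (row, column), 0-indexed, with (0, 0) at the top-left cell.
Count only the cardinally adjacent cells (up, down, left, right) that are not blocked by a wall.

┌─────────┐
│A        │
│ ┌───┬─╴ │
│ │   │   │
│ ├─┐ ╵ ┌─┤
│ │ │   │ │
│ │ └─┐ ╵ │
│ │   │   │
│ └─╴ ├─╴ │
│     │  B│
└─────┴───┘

Checking passable neighbors of (1, 1):
Neighbors: (1, 2)
Count: 1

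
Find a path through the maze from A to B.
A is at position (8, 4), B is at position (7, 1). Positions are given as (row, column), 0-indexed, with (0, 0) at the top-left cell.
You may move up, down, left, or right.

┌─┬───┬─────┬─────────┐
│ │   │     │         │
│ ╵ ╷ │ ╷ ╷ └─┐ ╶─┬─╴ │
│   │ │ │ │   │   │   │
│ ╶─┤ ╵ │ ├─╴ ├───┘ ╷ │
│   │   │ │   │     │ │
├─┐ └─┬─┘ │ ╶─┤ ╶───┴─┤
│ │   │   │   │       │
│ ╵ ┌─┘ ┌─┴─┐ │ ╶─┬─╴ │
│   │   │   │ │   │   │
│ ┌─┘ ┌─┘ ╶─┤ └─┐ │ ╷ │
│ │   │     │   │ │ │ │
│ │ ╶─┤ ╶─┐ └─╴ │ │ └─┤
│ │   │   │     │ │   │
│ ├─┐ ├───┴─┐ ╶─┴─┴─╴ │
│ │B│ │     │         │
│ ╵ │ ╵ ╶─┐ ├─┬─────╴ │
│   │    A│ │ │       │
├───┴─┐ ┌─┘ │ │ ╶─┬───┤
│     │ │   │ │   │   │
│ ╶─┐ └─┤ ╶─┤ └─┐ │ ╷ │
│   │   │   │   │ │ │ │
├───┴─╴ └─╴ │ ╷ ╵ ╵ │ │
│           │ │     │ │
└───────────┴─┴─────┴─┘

Finding the shortest path from (8, 4) to (7, 1):
Path length: 34 steps
Directions: left → left → up → up → left → up → right → up → right → up → right → up → up → up → left → down → down → left → up → up → left → down → left → down → right → down → down → left → down → down → down → down → right → up

Solution:

┌─┬───┬─────┬─────────┐
│ │↓ ↰│↓ ↰  │         │
│ ╵ ╷ │ ╷ ╷ └─┐ ╶─┬─╴ │
│↓ ↲│↑│↓│↑│   │   │   │
│ ╶─┤ ╵ │ ├─╴ ├───┘ ╷ │
│↳ ↓│↑ ↲│↑│   │     │ │
├─┐ └─┬─┘ │ ╶─┤ ╶───┴─┤
│ │↓  │↱ ↑│   │       │
│ ╵ ┌─┘ ┌─┴─┐ │ ╶─┬─╴ │
│↓ ↲│↱ ↑│   │ │   │   │
│ ┌─┘ ┌─┘ ╶─┤ └─┐ │ ╷ │
│↓│↱ ↑│     │   │ │ │ │
│ │ ╶─┤ ╶─┐ └─╴ │ │ └─┤
│↓│↑ ↰│   │     │ │   │
│ ├─┐ ├───┴─┐ ╶─┴─┴─╴ │
│↓│B│↑│     │         │
│ ╵ │ ╵ ╶─┐ ├─┬─────╴ │
│↳ ↑│↑ ← A│ │ │       │
├───┴─┐ ┌─┘ │ │ ╶─┬───┤
│     │ │   │ │   │   │
│ ╶─┐ └─┤ ╶─┤ └─┐ │ ╷ │
│   │   │   │   │ │ │ │
├───┴─╴ └─╴ │ ╷ ╵ ╵ │ │
│           │ │     │ │
└───────────┴─┴─────┴─┘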